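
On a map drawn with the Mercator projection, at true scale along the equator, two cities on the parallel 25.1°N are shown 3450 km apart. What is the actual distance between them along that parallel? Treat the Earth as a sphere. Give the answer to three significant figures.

Mercator is conformal, so the point scale is isotropic: h = k = sec φ = 1/cos φ.
Along the parallel at 25.1°, map distances are exaggerated by k = sec 25.1° = 1.104.
True distance = 3450 / 1.104 = 3450 × cos 25.1° ≈ 3120 km.

3120 km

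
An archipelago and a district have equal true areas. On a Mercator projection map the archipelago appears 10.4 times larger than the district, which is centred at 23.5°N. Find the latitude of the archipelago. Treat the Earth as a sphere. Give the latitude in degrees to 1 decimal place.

73.5°

For equal true areas on Mercator, apparent areas scale as sec²φ, so the ratio is cos²φ₂ / cos²φ₁.
cos²φ₂ / cos²φ₁ = 10.4  ⇒  cos φ₁ = cos 23.5° / √10.4 = 0.9171/3.225 = 0.2844.
φ₁ = arccos(0.2844) ≈ 73.5°.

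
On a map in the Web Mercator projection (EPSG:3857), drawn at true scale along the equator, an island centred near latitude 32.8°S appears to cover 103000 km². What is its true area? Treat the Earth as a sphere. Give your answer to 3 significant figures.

The Mercator projection is conformal; its linear scale factor is the same in every direction and equals sec φ = 1/cos φ.
Areal scale = k² = sec²φ = 1/cos²(32.8°) = 1/0.8406² = 1.415.
True area = apparent / (areal scale) = 103000 / 1.415 ≈ 72800 km².

72800 km²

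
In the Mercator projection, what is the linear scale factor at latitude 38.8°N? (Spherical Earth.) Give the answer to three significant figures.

1.28

The Mercator projection is conformal; its linear scale factor is the same in every direction and equals sec φ = 1/cos φ.
k = 1/cos 38.8° = 1/0.7793 = 1.283.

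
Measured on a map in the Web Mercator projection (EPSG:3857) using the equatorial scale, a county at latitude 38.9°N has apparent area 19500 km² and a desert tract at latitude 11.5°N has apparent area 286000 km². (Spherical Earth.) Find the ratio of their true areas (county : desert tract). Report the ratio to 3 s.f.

0.0430

Since Mercator area scale is 1/cos²φ, the true area equals the apparent area multiplied by cos²φ.
True area of county: 19500 × cos²(38.9°) = 19500 × 0.6057 = 11810 km².
True area of desert tract: 286000 × cos²(11.5°) = 286000 × 0.9603 = 274600 km².
Ratio = 11810 / 274600 ≈ 0.0430.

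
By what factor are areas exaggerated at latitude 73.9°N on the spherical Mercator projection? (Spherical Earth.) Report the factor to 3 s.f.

The Mercator projection is conformal; its linear scale factor is the same in every direction and equals sec φ = 1/cos φ.
Areal scale = k² = sec²φ = 1/cos²(73.9°) = 1/0.2773² = 13.00.

13.0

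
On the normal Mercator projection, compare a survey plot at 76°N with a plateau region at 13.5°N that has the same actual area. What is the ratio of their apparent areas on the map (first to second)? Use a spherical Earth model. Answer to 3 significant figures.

Mercator areal scale is sec²φ.
At 76°: sec²(76°) = 1/0.2419² = 17.09.
At 13.5°: sec²(13.5°) = 1/0.9724² = 1.058.
Ratio = 17.09/1.058 = cos²(13.5°)/cos²(76°) ≈ 16.2.

16.2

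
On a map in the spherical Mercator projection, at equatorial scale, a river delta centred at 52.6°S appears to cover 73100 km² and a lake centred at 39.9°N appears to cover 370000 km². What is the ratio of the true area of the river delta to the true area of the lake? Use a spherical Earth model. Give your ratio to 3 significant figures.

On Mercator the areal scale is sec²φ, so true area = apparent × cos²φ.
True area of river delta: 73100 × cos²(52.6°) = 73100 × 0.3689 = 26970 km².
True area of lake: 370000 × cos²(39.9°) = 370000 × 0.5885 = 217800 km².
Ratio = 26970 / 217800 ≈ 0.124.

0.124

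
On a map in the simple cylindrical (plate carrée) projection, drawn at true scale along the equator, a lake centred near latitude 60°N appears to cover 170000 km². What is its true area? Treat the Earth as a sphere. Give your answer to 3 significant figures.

85000 km²

Plate carrée maps x = Rλ, y = Rφ. The meridian scale is h = 1 and the parallel scale is k = 1/cos φ = sec φ.
Areal scale = h·k = 1 × sec φ; at 60°, h = 1.000, k = 2.000, so h·k = 2.000.
True area = apparent / (areal scale) = 170000 / 2.000 ≈ 85000 km².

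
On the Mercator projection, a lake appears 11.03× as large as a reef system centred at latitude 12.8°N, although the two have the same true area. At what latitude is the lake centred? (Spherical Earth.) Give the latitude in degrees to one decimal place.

72.9°

For equal true areas on Mercator, apparent areas scale as sec²φ, so the ratio is cos²φ₂ / cos²φ₁.
cos²φ₂ / cos²φ₁ = 11.03  ⇒  cos φ₁ = cos 12.8° / √11.03 = 0.9751/3.321 = 0.2936.
φ₁ = arccos(0.2936) ≈ 72.9°.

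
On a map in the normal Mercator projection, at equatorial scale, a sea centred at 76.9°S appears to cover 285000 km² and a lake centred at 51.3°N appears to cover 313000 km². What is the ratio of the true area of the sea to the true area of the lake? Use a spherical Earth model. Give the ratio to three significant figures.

On Mercator the areal scale is sec²φ, so true area = apparent × cos²φ.
True area of sea: 285000 × cos²(76.9°) = 285000 × 0.05137 = 14640 km².
True area of lake: 313000 × cos²(51.3°) = 313000 × 0.3909 = 122400 km².
Ratio = 14640 / 122400 ≈ 0.120.

0.120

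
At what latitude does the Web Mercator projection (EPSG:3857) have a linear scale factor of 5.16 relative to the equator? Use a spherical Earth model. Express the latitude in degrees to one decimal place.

Mercator scale is k = sec φ = 1/cos φ.
1/cos φ = 5.16  ⇒  cos φ = 0.1938  ⇒  φ = arccos(0.1938) ≈ 78.8°.

78.8°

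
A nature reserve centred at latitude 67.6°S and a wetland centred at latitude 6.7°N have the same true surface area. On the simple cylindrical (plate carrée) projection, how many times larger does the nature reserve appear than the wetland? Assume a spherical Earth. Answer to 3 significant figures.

2.61

Plate carrée maps x = Rλ, y = Rφ. The meridian scale is h = 1 and the parallel scale is k = 1/cos φ = sec φ.
Areal scale at 67.6°: h·k = 1.000 × 2.624 = 2.624.
Areal scale at 6.7°: h·k = 1.000 × 1.007 = 1.007.
Ratio = 2.624/1.007 ≈ 2.61.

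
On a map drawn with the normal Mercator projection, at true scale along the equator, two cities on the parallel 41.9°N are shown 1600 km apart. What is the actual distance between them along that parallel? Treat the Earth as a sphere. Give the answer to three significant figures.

The Mercator projection is conformal; its linear scale factor is the same in every direction and equals sec φ = 1/cos φ.
Along the parallel at 41.9°, map distances are exaggerated by k = sec 41.9° = 1.344.
True distance = 1600 / 1.344 = 1600 × cos 41.9° ≈ 1190 km.

1190 km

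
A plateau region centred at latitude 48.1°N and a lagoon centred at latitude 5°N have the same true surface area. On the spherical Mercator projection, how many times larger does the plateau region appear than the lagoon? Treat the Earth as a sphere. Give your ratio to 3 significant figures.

2.23

On Mercator, area is exaggerated by sec²φ = 1/cos²φ.
At 48.1°: sec²(48.1°) = 1/0.6678² = 2.242.
At 5°: sec²(5°) = 1/0.9962² = 1.008.
Ratio = 2.242/1.008 = cos²(5°)/cos²(48.1°) ≈ 2.23.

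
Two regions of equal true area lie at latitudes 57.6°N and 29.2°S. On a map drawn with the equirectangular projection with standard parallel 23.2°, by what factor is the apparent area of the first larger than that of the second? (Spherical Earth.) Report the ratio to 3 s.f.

In the equirectangular projection with standard parallel φ₀ = 23.2° (x = Rλ cos φ₀, y = Rφ), meridians are true-scale (h = 1) and the parallel scale is k = cos φ₀ / cos φ.
Areal scale at 57.6°: h·k = 1.000 × 1.715 = 1.715.
Areal scale at 29.2°: h·k = 1.000 × 1.053 = 1.053.
Ratio = 1.715/1.053 ≈ 1.63.

1.63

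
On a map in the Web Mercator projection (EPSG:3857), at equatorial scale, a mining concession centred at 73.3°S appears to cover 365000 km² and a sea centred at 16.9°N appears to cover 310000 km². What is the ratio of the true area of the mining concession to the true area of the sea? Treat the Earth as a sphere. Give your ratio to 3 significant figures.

0.106

On Mercator the areal scale is sec²φ, so true area = apparent × cos²φ.
True area of mining concession: 365000 × cos²(73.3°) = 365000 × 0.08258 = 30140 km².
True area of sea: 310000 × cos²(16.9°) = 310000 × 0.9155 = 283800 km².
Ratio = 30140 / 283800 ≈ 0.106.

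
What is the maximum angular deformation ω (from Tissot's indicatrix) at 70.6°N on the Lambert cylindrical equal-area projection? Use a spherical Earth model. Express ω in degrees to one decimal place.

The Lambert cylindrical equal-area projection is the cylindrical equal-area projection with its standard parallel at the equator (φ₀ = 0). Cylindrical equal-area (φ₀ = 0°): h = cos φ / cos 0° along meridians, k = cos 0° / cos φ along parallels; h·k = 1.
At 70.6°: h = 0.3322, k = 3.011; principal scales a = 3.011, b = 0.3322.
sin(ω/2) = (a − b)/(a + b) = 2.678/3.343 = 0.8013, so ω = 2 arcsin(0.8013) ≈ 106.5°.

106.5°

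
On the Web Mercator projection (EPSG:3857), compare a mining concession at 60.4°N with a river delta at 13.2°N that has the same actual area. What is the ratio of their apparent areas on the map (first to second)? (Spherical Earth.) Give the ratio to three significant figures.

3.88

Mercator is conformal with k = sec φ, so areal scale = k² = sec²φ.
At 60.4°: sec²(60.4°) = 1/0.4939² = 4.099.
At 13.2°: sec²(13.2°) = 1/0.9736² = 1.055.
Ratio = 4.099/1.055 = cos²(13.2°)/cos²(60.4°) ≈ 3.88.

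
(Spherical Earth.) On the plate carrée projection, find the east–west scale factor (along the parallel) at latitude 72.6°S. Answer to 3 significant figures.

3.34

For the equirectangular projection with φ₀ = 0 (plate carrée), h = 1 along meridians and k = sec φ along parallels.
k = 1/cos 72.6° = 1/0.2990 = 3.344.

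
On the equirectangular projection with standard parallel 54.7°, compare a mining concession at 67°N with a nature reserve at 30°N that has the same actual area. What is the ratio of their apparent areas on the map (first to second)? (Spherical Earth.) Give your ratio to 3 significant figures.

The equidistant cylindrical projection with φ₀ = 54.7° has h = 1 (meridians true) and k = cos φ₀ / cos φ along parallels.
Areal scale at 67°: h·k = 1.000 × 1.479 = 1.479.
Areal scale at 30°: h·k = 1.000 × 0.6673 = 0.6673.
Ratio = 1.479/0.6673 ≈ 2.22.

2.22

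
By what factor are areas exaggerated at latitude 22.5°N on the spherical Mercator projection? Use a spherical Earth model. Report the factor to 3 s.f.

For Mercator, h = k = sec φ (a conformal cylindrical projection has a single point scale, 1/cos φ).
Areal scale = k² = sec²φ = 1/cos²(22.5°) = 1/0.9239² = 1.172.

1.17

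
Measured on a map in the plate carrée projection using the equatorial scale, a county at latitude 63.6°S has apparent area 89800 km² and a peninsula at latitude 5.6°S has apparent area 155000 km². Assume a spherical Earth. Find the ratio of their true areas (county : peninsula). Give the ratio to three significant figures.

Plate carrée has h = 1 and k = sec φ, giving areal scale sec φ; true area = (apparent area) · cos φ.
True area of county: 89800 × cos(63.6°) = 89800 × 0.4446 = 39930 km².
True area of peninsula: 155000 × cos(5.6°) = 155000 × 0.9952 = 154300 km².
Ratio = 39930 / 154300 ≈ 0.259.

0.259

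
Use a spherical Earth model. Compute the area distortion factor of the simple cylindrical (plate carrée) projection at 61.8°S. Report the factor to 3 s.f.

2.12

In the plate carrée (x = Rλ, y = Rφ), meridians are true-scale (h = 1) and parallels are stretched by k = sec φ.
Areal scale = h·k = 1 × sec φ; at 61.8°, h = 1.000, k = 2.116, so h·k = 2.116.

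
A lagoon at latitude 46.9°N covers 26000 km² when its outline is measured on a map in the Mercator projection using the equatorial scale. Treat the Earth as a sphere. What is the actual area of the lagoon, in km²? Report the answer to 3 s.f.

The Mercator projection is conformal; its linear scale factor is the same in every direction and equals sec φ = 1/cos φ.
Areal scale = k² = sec²φ = 1/cos²(46.9°) = 1/0.6833² = 2.142.
True area = apparent / (areal scale) = 26000 / 2.142 ≈ 12100 km².

12100 km²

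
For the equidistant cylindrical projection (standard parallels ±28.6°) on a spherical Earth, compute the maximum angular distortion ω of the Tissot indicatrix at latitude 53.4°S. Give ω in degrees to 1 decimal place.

In the equirectangular projection with standard parallel φ₀ = 28.6° (x = Rλ cos φ₀, y = Rφ), meridians are true-scale (h = 1) and the parallel scale is k = cos φ₀ / cos φ.
At 53.4°: h = 1.000, k = 1.473; principal scales a = 1.473, b = 1.000.
sin(ω/2) = (a − b)/(a + b) = 0.4726/2.473 = 0.1911, so ω = 2 arcsin(0.1911) ≈ 22.0°.

22.0°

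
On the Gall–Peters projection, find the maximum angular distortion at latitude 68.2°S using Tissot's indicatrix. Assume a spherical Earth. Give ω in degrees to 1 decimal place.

69.2°

The Gall–Peters projection is cylindrical equal-area with φ₀ = 45°. A cylindrical equal-area projection with standard parallel φ₀ has meridian scale h = cos φ / cos φ₀ and parallel scale k = cos φ₀ / cos φ (so areas are preserved, h·k = 1).
At 68.2°: h = 0.5252, k = 1.904; principal scales a = 1.904, b = 0.5252.
sin(ω/2) = (a − b)/(a + b) = 1.379/2.429 = 0.5676, so ω = 2 arcsin(0.5676) ≈ 69.2°.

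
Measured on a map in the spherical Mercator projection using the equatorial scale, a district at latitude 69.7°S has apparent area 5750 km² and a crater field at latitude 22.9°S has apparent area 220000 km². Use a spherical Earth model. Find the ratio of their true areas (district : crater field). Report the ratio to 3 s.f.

Since Mercator area scale is 1/cos²φ, the true area equals the apparent area multiplied by cos²φ.
True area of district: 5750 × cos²(69.7°) = 5750 × 0.1204 = 692.1 km².
True area of crater field: 220000 × cos²(22.9°) = 220000 × 0.8486 = 186700 km².
Ratio = 692.1 / 186700 ≈ 0.00371.

0.00371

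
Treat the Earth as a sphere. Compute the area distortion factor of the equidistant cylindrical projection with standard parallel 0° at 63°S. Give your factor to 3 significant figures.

2.20

Plate carrée maps x = Rλ, y = Rφ. The meridian scale is h = 1 and the parallel scale is k = 1/cos φ = sec φ.
Areal scale = h·k = 1 × sec φ; at 63°, h = 1.000, k = 2.203, so h·k = 2.203.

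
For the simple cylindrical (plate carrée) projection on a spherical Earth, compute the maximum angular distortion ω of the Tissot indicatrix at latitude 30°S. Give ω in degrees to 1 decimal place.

For the equirectangular projection with φ₀ = 0 (plate carrée), h = 1 along meridians and k = sec φ along parallels.
At 30°: h = 1.000, k = 1.155; principal scales a = 1.155, b = 1.000.
sin(ω/2) = (a − b)/(a + b) = 0.1547/2.155 = 0.07180, so ω = 2 arcsin(0.07180) ≈ 8.2°.

8.2°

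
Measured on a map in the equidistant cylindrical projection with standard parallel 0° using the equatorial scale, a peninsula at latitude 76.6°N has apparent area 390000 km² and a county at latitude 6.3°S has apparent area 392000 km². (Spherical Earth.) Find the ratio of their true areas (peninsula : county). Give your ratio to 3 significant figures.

On the plate carrée, areal scale = h·k = 1 × sec φ, so true area = apparent × cos φ.
True area of peninsula: 390000 × cos(76.6°) = 390000 × 0.2317 = 90380 km².
True area of county: 392000 × cos(6.3°) = 392000 × 0.9940 = 389600 km².
Ratio = 90380 / 389600 ≈ 0.232.

0.232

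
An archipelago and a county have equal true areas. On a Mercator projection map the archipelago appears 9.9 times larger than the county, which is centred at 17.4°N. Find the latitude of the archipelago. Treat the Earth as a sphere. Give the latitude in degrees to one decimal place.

For equal true areas on Mercator, apparent areas scale as sec²φ, so the ratio is cos²φ₂ / cos²φ₁.
cos²φ₂ / cos²φ₁ = 9.9  ⇒  cos φ₁ = cos 17.4° / √9.9 = 0.9542/3.146 = 0.3033.
φ₁ = arccos(0.3033) ≈ 72.3°.

72.3°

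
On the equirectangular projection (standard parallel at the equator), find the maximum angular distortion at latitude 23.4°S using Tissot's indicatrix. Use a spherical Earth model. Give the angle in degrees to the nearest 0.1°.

For the equirectangular projection with φ₀ = 0 (plate carrée), h = 1 along meridians and k = sec φ along parallels.
At 23.4°: h = 1.000, k = 1.090; principal scales a = 1.090, b = 1.000.
sin(ω/2) = (a − b)/(a + b) = 0.08962/2.090 = 0.04289, so ω = 2 arcsin(0.04289) ≈ 4.9°.

4.9°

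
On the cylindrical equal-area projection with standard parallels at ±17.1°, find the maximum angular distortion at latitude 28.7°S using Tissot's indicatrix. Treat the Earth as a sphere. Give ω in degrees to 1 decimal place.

Cylindrical equal-area (φ₀ = 17.1°): h = cos φ / cos 17.1° along meridians, k = cos 17.1° / cos φ along parallels; h·k = 1.
At 28.7°: h = 0.9177, k = 1.090; principal scales a = 1.090, b = 0.9177.
sin(ω/2) = (a − b)/(a + b) = 0.1719/2.007 = 0.08566, so ω = 2 arcsin(0.08566) ≈ 9.8°.

9.8°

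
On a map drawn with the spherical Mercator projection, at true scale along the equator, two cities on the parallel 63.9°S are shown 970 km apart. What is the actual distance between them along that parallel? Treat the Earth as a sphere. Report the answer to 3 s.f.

427 km

Mercator is conformal, so the point scale is isotropic: h = k = sec φ = 1/cos φ.
Along the parallel at 63.9°, map distances are exaggerated by k = sec 63.9° = 2.273.
True distance = 970 / 2.273 = 970 × cos 63.9° ≈ 427 km.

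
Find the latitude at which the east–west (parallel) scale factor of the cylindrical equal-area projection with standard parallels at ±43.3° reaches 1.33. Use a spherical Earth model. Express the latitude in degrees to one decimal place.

For cylindrical equal-area with standard parallel φ₀, h = cos φ / cos φ₀ and k = cos φ₀ / cos φ, so h·k = 1.
k = cos φ₀ / cos φ = 1.33  ⇒  cos φ = cos 43.3° / 1.33 = 0.5472.
φ = arccos(0.5472) ≈ 56.8°.

56.8°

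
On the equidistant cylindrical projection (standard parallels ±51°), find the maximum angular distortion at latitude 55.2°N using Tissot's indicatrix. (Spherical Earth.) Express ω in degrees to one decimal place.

In the equirectangular projection with standard parallel φ₀ = 51° (x = Rλ cos φ₀, y = Rφ), meridians are true-scale (h = 1) and the parallel scale is k = cos φ₀ / cos φ.
At 55.2°: h = 1.000, k = 1.103; principal scales a = 1.103, b = 1.000.
sin(ω/2) = (a − b)/(a + b) = 0.1027/2.103 = 0.04884, so ω = 2 arcsin(0.04884) ≈ 5.6°.

5.6°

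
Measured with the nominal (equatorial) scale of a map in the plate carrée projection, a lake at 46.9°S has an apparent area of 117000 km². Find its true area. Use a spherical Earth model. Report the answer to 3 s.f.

79900 km²

In the plate carrée (x = Rλ, y = Rφ), meridians are true-scale (h = 1) and parallels are stretched by k = sec φ.
Areal scale = h·k = 1 × sec φ; at 46.9°, h = 1.000, k = 1.464, so h·k = 1.464.
True area = apparent / (areal scale) = 117000 / 1.464 ≈ 79900 km².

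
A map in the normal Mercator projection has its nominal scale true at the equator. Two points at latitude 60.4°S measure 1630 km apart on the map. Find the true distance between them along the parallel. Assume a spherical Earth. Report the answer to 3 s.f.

The Mercator projection is conformal; its linear scale factor is the same in every direction and equals sec φ = 1/cos φ.
Along the parallel at 60.4°, map distances are exaggerated by k = sec 60.4° = 2.025.
True distance = 1630 / 2.025 = 1630 × cos 60.4° ≈ 805 km.

805 km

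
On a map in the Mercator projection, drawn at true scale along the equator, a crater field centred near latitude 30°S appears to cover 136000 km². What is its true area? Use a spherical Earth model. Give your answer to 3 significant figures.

The Mercator projection is conformal; its linear scale factor is the same in every direction and equals sec φ = 1/cos φ.
Areal scale = k² = sec²φ = 1/cos²(30°) = 1/0.8660² = 1.333.
True area = apparent / (areal scale) = 136000 / 1.333 ≈ 102000 km².

102000 km²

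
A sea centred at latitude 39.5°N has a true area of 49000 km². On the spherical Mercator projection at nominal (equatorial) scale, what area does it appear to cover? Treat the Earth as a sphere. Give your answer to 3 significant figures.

The Mercator projection is conformal; its linear scale factor is the same in every direction and equals sec φ = 1/cos φ.
Areal scale = k² = sec²φ = 1/cos²(39.5°) = 1/0.7716² = 1.680.
Apparent area = 49000 × 1.680 ≈ 82300 km².

82300 km²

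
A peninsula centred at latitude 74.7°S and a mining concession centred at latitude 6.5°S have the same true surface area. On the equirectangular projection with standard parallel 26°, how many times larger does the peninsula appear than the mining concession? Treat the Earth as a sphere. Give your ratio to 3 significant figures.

In the equirectangular projection with standard parallel φ₀ = 26° (x = Rλ cos φ₀, y = Rφ), meridians are true-scale (h = 1) and the parallel scale is k = cos φ₀ / cos φ.
Areal scale at 74.7°: h·k = 1.000 × 3.406 = 3.406.
Areal scale at 6.5°: h·k = 1.000 × 0.9046 = 0.9046.
Ratio = 3.406/0.9046 ≈ 3.77.

3.77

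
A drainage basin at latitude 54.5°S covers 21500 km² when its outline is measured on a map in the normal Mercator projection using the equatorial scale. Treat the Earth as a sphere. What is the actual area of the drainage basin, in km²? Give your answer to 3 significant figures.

7250 km²

Mercator is conformal, so the point scale is isotropic: h = k = sec φ = 1/cos φ.
Areal scale = k² = sec²φ = 1/cos²(54.5°) = 1/0.5807² = 2.965.
True area = apparent / (areal scale) = 21500 / 2.965 ≈ 7250 km².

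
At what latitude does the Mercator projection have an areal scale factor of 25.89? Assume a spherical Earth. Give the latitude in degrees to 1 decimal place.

Mercator areal scale is sec²φ.
sec²φ = 25.89  ⇒  cos²φ = 0.03862  ⇒  cos φ = 0.1965.
φ = arccos(0.1965) ≈ 78.7°.

78.7°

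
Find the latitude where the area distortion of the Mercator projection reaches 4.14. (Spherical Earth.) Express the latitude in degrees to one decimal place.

Mercator areal scale is sec²φ.
sec²φ = 4.14  ⇒  cos²φ = 0.2415  ⇒  cos φ = 0.4915.
φ = arccos(0.4915) ≈ 60.6°.

60.6°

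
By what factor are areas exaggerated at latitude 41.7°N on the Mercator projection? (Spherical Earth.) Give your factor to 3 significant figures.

Mercator is conformal, so the point scale is isotropic: h = k = sec φ = 1/cos φ.
Areal scale = k² = sec²φ = 1/cos²(41.7°) = 1/0.7466² = 1.794.

1.79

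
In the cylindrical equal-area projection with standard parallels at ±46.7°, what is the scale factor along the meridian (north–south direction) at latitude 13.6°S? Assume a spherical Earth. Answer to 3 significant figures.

For cylindrical equal-area with standard parallel φ₀, h = cos φ / cos φ₀ and k = cos φ₀ / cos φ, so h·k = 1.
h = cos 13.6° / cos 46.7° = 0.9720/0.6858 = 1.417.

1.42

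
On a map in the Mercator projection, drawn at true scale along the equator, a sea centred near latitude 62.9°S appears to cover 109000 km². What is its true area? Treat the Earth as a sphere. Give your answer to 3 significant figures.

22600 km²

For Mercator, h = k = sec φ (a conformal cylindrical projection has a single point scale, 1/cos φ).
Areal scale = k² = sec²φ = 1/cos²(62.9°) = 1/0.4555² = 4.819.
True area = apparent / (areal scale) = 109000 / 4.819 ≈ 22600 km².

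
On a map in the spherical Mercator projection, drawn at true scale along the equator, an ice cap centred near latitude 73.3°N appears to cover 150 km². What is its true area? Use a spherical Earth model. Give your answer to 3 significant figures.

Mercator is conformal, so the point scale is isotropic: h = k = sec φ = 1/cos φ.
Areal scale = k² = sec²φ = 1/cos²(73.3°) = 1/0.2874² = 12.11.
True area = apparent / (areal scale) = 150 / 12.11 ≈ 12.4 km².

12.4 km²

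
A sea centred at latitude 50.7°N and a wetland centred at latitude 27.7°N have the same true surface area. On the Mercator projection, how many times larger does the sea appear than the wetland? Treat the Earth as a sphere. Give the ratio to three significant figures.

1.95

Mercator areal scale is sec²φ.
At 50.7°: sec²(50.7°) = 1/0.6334² = 2.493.
At 27.7°: sec²(27.7°) = 1/0.8854² = 1.276.
Ratio = 2.493/1.276 = cos²(27.7°)/cos²(50.7°) ≈ 1.95.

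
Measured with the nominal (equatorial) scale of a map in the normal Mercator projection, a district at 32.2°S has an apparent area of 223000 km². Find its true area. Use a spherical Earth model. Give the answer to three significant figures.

Mercator is conformal, so the point scale is isotropic: h = k = sec φ = 1/cos φ.
Areal scale = k² = sec²φ = 1/cos²(32.2°) = 1/0.8462² = 1.397.
True area = apparent / (areal scale) = 223000 / 1.397 ≈ 160000 km².

160000 km²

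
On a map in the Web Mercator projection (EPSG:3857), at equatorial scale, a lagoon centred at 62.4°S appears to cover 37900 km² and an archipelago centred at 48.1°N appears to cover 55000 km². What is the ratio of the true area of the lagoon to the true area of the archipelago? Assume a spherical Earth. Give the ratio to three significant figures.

0.332

Since Mercator area scale is 1/cos²φ, the true area equals the apparent area multiplied by cos²φ.
True area of lagoon: 37900 × cos²(62.4°) = 37900 × 0.2146 = 8135 km².
True area of archipelago: 55000 × cos²(48.1°) = 55000 × 0.4460 = 24530 km².
Ratio = 8135 / 24530 ≈ 0.332.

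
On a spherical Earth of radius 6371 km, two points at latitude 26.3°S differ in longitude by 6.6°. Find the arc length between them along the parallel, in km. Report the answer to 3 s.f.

Arc length along a parallel = R cos φ · Δλ (with Δλ in radians).
= 6371 × cos 26.3° × (6.6° × π/180) = 6371 × 0.8965 × 0.1152 ≈ 658 km.

658 km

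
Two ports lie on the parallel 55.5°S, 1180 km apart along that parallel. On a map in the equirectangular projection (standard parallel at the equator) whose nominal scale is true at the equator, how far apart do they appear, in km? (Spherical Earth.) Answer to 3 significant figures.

Plate carrée maps x = Rλ, y = Rφ. The meridian scale is h = 1 and the parallel scale is k = 1/cos φ = sec φ.
Along the parallel, k = sec 55.5° = 1/0.5664 = 1.766.
Map distance = 1180 × 1.766 ≈ 2080 km.

2080 km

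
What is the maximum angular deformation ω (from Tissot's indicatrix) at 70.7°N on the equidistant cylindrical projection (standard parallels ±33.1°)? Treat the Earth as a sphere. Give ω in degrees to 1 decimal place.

51.5°

The equidistant cylindrical projection with φ₀ = 33.1° has h = 1 (meridians true) and k = cos φ₀ / cos φ along parallels.
At 70.7°: h = 1.000, k = 2.535; principal scales a = 2.535, b = 1.000.
sin(ω/2) = (a − b)/(a + b) = 1.535/3.535 = 0.4342, so ω = 2 arcsin(0.4342) ≈ 51.5°.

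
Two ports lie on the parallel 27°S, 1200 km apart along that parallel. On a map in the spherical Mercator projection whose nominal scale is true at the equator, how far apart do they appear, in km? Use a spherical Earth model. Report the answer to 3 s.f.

Mercator is conformal, so the point scale is isotropic: h = k = sec φ = 1/cos φ.
Along the parallel, k = sec 27° = 1/0.8910 = 1.122.
Map distance = 1200 × 1.122 ≈ 1350 km.

1350 km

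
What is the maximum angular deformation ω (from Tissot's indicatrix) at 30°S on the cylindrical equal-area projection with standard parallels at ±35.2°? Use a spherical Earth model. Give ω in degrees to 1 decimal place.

6.7°

Cylindrical equal-area (φ₀ = 35.2°): h = cos φ / cos 35.2° along meridians, k = cos 35.2° / cos φ along parallels; h·k = 1.
At 30°: h = 1.060, k = 0.9436; principal scales a = 1.060, b = 0.9436.
sin(ω/2) = (a − b)/(a + b) = 0.1163/2.003 = 0.05803, so ω = 2 arcsin(0.05803) ≈ 6.7°.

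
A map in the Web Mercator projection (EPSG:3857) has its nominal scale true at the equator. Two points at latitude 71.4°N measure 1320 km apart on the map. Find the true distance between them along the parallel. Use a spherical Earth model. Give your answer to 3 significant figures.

421 km

Mercator is conformal, so the point scale is isotropic: h = k = sec φ = 1/cos φ.
Along the parallel at 71.4°, map distances are exaggerated by k = sec 71.4° = 3.135.
True distance = 1320 / 3.135 = 1320 × cos 71.4° ≈ 421 km.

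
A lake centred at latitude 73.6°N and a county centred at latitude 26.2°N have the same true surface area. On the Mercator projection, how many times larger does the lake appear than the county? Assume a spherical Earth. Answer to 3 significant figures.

On Mercator, area is exaggerated by sec²φ = 1/cos²φ.
At 73.6°: sec²(73.6°) = 1/0.2823² = 12.54.
At 26.2°: sec²(26.2°) = 1/0.8973² = 1.242.
Ratio = 12.54/1.242 = cos²(26.2°)/cos²(73.6°) ≈ 10.1.

10.1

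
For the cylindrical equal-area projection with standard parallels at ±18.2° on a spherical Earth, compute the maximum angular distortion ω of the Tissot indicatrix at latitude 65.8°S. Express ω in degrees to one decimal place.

A cylindrical equal-area projection with standard parallel φ₀ has meridian scale h = cos φ / cos φ₀ and parallel scale k = cos φ₀ / cos φ (so areas are preserved, h·k = 1).
At 65.8°: h = 0.4315, k = 2.317; principal scales a = 2.317, b = 0.4315.
sin(ω/2) = (a − b)/(a + b) = 1.886/2.749 = 0.6861, so ω = 2 arcsin(0.6861) ≈ 86.6°.

86.6°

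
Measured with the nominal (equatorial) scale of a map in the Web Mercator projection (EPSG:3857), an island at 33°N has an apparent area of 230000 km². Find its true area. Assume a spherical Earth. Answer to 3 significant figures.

162000 km²

Mercator is conformal, so the point scale is isotropic: h = k = sec φ = 1/cos φ.
Areal scale = k² = sec²φ = 1/cos²(33°) = 1/0.8387² = 1.422.
True area = apparent / (areal scale) = 230000 / 1.422 ≈ 162000 km².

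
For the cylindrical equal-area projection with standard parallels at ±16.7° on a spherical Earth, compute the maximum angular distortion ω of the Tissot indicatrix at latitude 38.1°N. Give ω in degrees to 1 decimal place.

22.4°

A cylindrical equal-area projection with standard parallel φ₀ has meridian scale h = cos φ / cos φ₀ and parallel scale k = cos φ₀ / cos φ (so areas are preserved, h·k = 1).
At 38.1°: h = 0.8216, k = 1.217; principal scales a = 1.217, b = 0.8216.
sin(ω/2) = (a − b)/(a + b) = 0.3956/2.039 = 0.1940, so ω = 2 arcsin(0.1940) ≈ 22.4°.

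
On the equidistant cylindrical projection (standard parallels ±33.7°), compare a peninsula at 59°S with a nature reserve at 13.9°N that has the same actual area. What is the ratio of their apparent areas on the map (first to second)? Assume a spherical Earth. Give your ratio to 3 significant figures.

1.88

With standard parallel φ₀ = 33.7°, the equirectangular projection gives x = Rλ cos φ₀, y = Rφ, so h = 1 and k = cos 33.7° / cos φ.
Areal scale at 59°: h·k = 1.000 × 1.615 = 1.615.
Areal scale at 13.9°: h·k = 1.000 × 0.8571 = 0.8571.
Ratio = 1.615/0.8571 ≈ 1.88.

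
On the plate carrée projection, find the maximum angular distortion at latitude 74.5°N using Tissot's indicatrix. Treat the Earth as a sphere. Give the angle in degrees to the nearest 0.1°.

70.7°

For the equirectangular projection with φ₀ = 0 (plate carrée), h = 1 along meridians and k = sec φ along parallels.
At 74.5°: h = 1.000, k = 3.742; principal scales a = 3.742, b = 1.000.
sin(ω/2) = (a − b)/(a + b) = 2.742/4.742 = 0.5782, so ω = 2 arcsin(0.5782) ≈ 70.7°.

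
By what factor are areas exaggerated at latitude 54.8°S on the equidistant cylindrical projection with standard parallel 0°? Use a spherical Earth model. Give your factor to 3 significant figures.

1.73

In the plate carrée (x = Rλ, y = Rφ), meridians are true-scale (h = 1) and parallels are stretched by k = sec φ.
Areal scale = h·k = 1 × sec φ; at 54.8°, h = 1.000, k = 1.735, so h·k = 1.735.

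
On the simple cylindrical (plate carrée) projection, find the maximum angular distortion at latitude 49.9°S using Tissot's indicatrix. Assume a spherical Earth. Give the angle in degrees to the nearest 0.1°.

For the equirectangular projection with φ₀ = 0 (plate carrée), h = 1 along meridians and k = sec φ along parallels.
At 49.9°: h = 1.000, k = 1.552; principal scales a = 1.552, b = 1.000.
sin(ω/2) = (a − b)/(a + b) = 0.5525/2.552 = 0.2165, so ω = 2 arcsin(0.2165) ≈ 25.0°.

25.0°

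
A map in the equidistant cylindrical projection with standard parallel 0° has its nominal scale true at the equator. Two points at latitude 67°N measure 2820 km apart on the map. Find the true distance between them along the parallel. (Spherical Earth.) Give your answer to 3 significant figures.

1100 km

For the equirectangular projection with φ₀ = 0 (plate carrée), h = 1 along meridians and k = sec φ along parallels.
Along the parallel at 67°, map distances are exaggerated by k = sec 67° = 2.559.
True distance = 2820 / 2.559 = 2820 × cos 67° ≈ 1100 km.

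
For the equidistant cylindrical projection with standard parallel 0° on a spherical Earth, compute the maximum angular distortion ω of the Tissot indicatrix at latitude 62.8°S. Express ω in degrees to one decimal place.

For the equirectangular projection with φ₀ = 0 (plate carrée), h = 1 along meridians and k = sec φ along parallels.
At 62.8°: h = 1.000, k = 2.188; principal scales a = 2.188, b = 1.000.
sin(ω/2) = (a − b)/(a + b) = 1.188/3.188 = 0.3726, so ω = 2 arcsin(0.3726) ≈ 43.8°.

43.8°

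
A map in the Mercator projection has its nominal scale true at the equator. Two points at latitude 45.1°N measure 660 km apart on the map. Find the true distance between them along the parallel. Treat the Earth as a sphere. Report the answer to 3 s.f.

The Mercator projection is conformal; its linear scale factor is the same in every direction and equals sec φ = 1/cos φ.
Along the parallel at 45.1°, map distances are exaggerated by k = sec 45.1° = 1.417.
True distance = 660 / 1.417 = 660 × cos 45.1° ≈ 466 km.

466 km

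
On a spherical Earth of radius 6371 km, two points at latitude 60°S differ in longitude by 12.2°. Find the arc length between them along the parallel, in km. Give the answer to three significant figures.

Arc length along a parallel = R cos φ · Δλ (with Δλ in radians).
= 6371 × cos 60° × (12.2° × π/180) = 6371 × 0.5000 × 0.2129 ≈ 678 km.

678 km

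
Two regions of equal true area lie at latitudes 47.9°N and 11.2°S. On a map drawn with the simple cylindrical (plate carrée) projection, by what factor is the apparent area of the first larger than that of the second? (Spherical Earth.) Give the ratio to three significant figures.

Plate carrée maps x = Rλ, y = Rφ. The meridian scale is h = 1 and the parallel scale is k = 1/cos φ = sec φ.
Areal scale at 47.9°: h·k = 1.000 × 1.492 = 1.492.
Areal scale at 11.2°: h·k = 1.000 × 1.019 = 1.019.
Ratio = 1.492/1.019 ≈ 1.46.

1.46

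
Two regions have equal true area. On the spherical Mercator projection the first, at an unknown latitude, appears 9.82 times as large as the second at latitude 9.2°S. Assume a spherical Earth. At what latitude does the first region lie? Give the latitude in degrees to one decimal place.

Mercator areal scale is sec²φ, so apparent-area ratio = sec²φ₁ / sec²φ₂ = cos²φ₂ / cos²φ₁.
cos²φ₂ / cos²φ₁ = 9.82  ⇒  cos φ₁ = cos 9.2° / √9.82 = 0.9871/3.134 = 0.3150.
φ₁ = arccos(0.3150) ≈ 71.6°.

71.6°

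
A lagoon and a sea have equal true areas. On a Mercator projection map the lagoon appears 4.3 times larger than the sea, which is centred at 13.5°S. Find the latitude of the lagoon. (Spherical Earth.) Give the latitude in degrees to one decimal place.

62.0°

For equal true areas on Mercator, apparent areas scale as sec²φ, so the ratio is cos²φ₂ / cos²φ₁.
cos²φ₂ / cos²φ₁ = 4.3  ⇒  cos φ₁ = cos 13.5° / √4.3 = 0.9724/2.074 = 0.4689.
φ₁ = arccos(0.4689) ≈ 62.0°.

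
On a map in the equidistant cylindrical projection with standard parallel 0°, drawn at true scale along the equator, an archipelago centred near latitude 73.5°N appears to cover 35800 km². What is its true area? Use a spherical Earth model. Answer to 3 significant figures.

For the equirectangular projection with φ₀ = 0 (plate carrée), h = 1 along meridians and k = sec φ along parallels.
Areal scale = h·k = 1 × sec φ; at 73.5°, h = 1.000, k = 3.521, so h·k = 3.521.
True area = apparent / (areal scale) = 35800 / 3.521 ≈ 10200 km².

10200 km²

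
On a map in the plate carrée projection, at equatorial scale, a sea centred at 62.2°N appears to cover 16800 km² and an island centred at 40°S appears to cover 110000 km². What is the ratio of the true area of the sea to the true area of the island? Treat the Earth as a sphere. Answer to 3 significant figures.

0.0930

On the plate carrée, areal scale = h·k = 1 × sec φ, so true area = apparent × cos φ.
True area of sea: 16800 × cos(62.2°) = 16800 × 0.4664 = 7835 km².
True area of island: 110000 × cos(40°) = 110000 × 0.7660 = 84260 km².
Ratio = 7835 / 84260 ≈ 0.0930.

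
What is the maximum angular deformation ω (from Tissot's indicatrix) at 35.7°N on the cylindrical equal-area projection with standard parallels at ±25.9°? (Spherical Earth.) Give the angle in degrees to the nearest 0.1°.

11.7°

For cylindrical equal-area with standard parallel φ₀, h = cos φ / cos φ₀ and k = cos φ₀ / cos φ, so h·k = 1.
At 35.7°: h = 0.9028, k = 1.108; principal scales a = 1.108, b = 0.9028.
sin(ω/2) = (a − b)/(a + b) = 0.2050/2.010 = 0.1019, so ω = 2 arcsin(0.1019) ≈ 11.7°.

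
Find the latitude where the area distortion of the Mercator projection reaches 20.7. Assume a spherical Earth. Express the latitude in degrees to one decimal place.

Mercator areal scale is sec²φ.
sec²φ = 20.7  ⇒  cos²φ = 0.04831  ⇒  cos φ = 0.2198.
φ = arccos(0.2198) ≈ 77.3°.

77.3°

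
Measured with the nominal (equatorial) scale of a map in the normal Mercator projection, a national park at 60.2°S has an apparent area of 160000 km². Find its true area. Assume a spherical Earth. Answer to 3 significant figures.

39500 km²

The Mercator projection is conformal; its linear scale factor is the same in every direction and equals sec φ = 1/cos φ.
Areal scale = k² = sec²φ = 1/cos²(60.2°) = 1/0.4970² = 4.049.
True area = apparent / (areal scale) = 160000 / 4.049 ≈ 39500 km².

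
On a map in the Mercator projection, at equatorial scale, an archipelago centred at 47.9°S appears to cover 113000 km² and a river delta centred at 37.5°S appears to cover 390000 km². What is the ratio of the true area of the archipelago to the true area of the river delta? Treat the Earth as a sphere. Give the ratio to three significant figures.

0.207

On Mercator the areal scale is sec²φ, so true area = apparent × cos²φ.
True area of archipelago: 113000 × cos²(47.9°) = 113000 × 0.4495 = 50790 km².
True area of river delta: 390000 × cos²(37.5°) = 390000 × 0.6294 = 245500 km².
Ratio = 50790 / 245500 ≈ 0.207.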